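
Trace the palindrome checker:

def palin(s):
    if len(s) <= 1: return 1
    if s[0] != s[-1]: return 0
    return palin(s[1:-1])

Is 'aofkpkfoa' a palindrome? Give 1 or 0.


palin('aofkpkfoa'): s[0]='a' == s[-1]='a' -> check palin('ofkpkfo')
palin('ofkpkfo'): s[0]='o' == s[-1]='o' -> check palin('fkpkf')
palin('fkpkf'): s[0]='f' == s[-1]='f' -> check palin('kpk')
palin('kpk'): s[0]='k' == s[-1]='k' -> check palin('p')
palin('p'): len <= 1 -> return 1  (base case)
Result: 1 (palindrome)

1


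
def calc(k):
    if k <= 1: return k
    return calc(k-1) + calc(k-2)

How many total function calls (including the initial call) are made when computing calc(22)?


Let C(n) = total calls for calc(n)
C(0) = 1, C(1) = 1
C(2) = 1 + C(1) + C(0) = 1 + 1 + 1 = 3
C(3) = 1 + C(2) + C(1) = 1 + 3 + 1 = 5
C(4) = 1 + C(3) + C(2) = 1 + 5 + 3 = 9
C(5) = 1 + C(4) + C(3) = 1 + 9 + 5 = 15
C(6) = 1 + C(5) + C(4) = 1 + 15 + 9 = 25
C(7) = 1 + C(6) + C(5) = 1 + 25 + 15 = 41
C(8) = 1 + C(7) + C(6) = 1 + 41 + 25 = 67
C(9) = 1 + C(8) + C(7) = 1 + 67 + 41 = 109
C(10) = 1 + C(9) + C(8) = 1 + 109 + 67 = 177
C(11) = 1 + C(10) + C(9) = 1 + 177 + 109 = 287
C(12) = 1 + C(11) + C(10) = 1 + 287 + 177 = 465
C(13) = 1 + C(12) + C(11) = 1 + 465 + 287 = 753
C(14) = 1 + C(13) + C(12) = 1 + 753 + 465 = 1219
C(15) = 1 + C(14) + C(13) = 1 + 1219 + 753 = 1973
C(16) = 1 + C(15) + C(14) = 1 + 1973 + 1219 = 3193
C(17) = 1 + C(16) + C(15) = 1 + 3193 + 1973 = 5167
C(18) = 1 + C(17) + C(16) = 1 + 5167 + 3193 = 8361
C(19) = 1 + C(18) + C(17) = 1 + 8361 + 5167 = 13529
C(20) = 1 + C(19) + C(18) = 1 + 13529 + 8361 = 21891
C(21) = 1 + C(20) + C(19) = 1 + 21891 + 13529 = 35421
C(22) = 1 + C(21) + C(20) = 1 + 35421 + 21891 = 57313

57313


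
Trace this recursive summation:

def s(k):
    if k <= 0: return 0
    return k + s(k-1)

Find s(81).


s(81)
= 81 + 80 + 79 + 78 + 77 + 76 + 75 + 74 + 73 + 72 + 71 + 70 + 69 + 68 + 67 + 66 + 65 + 64 + 63 + 62 + 61 + 60 + 59 + 58 + 57 + 56 + 55 + 54 + 53 + 52 + 51 + 50 + 49 + 48 + 47 + 46 + 45 + 44 + 43 + 42 + 41 + 40 + 39 + 38 + 37 + 36 + 35 + 34 + 33 + 32 + 31 + 30 + 29 + 28 + 27 + 26 + 25 + 24 + 23 + 22 + 21 + 20 + 19 + 18 + 17 + 16 + 15 + 14 + 13 + 12 + 11 + 10 + 9 + 8 + 7 + 6 + 5 + 4 + 3 + 2 + 1 + s(0)
= 81 + 80 + 79 + 78 + 77 + 76 + 75 + 74 + 73 + 72 + 71 + 70 + 69 + 68 + 67 + 66 + 65 + 64 + 63 + 62 + 61 + 60 + 59 + 58 + 57 + 56 + 55 + 54 + 53 + 52 + 51 + 50 + 49 + 48 + 47 + 46 + 45 + 44 + 43 + 42 + 41 + 40 + 39 + 38 + 37 + 36 + 35 + 34 + 33 + 32 + 31 + 30 + 29 + 28 + 27 + 26 + 25 + 24 + 23 + 22 + 21 + 20 + 19 + 18 + 17 + 16 + 15 + 14 + 13 + 12 + 11 + 10 + 9 + 8 + 7 + 6 + 5 + 4 + 3 + 2 + 1 + 0
= 3321

3321


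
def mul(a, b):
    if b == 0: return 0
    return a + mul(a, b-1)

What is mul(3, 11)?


mul(3, 11) = 3 + mul(3, 10)
mul(3, 10) = 3 + mul(3, 9)
mul(3, 9) = 3 + mul(3, 8)
mul(3, 8) = 3 + mul(3, 7)
mul(3, 7) = 3 + mul(3, 6)
mul(3, 6) = 3 + mul(3, 5)
mul(3, 5) = 3 + mul(3, 4)
mul(3, 4) = 3 + mul(3, 3)
mul(3, 3) = 3 + mul(3, 2)
mul(3, 2) = 3 + mul(3, 1)
mul(3, 1) = 3 + mul(3, 0)
mul(3, 0) = 0  (base case)
Total: 3 + 3 + 3 + 3 + 3 + 3 + 3 + 3 + 3 + 3 + 3 + 0 = 33

33


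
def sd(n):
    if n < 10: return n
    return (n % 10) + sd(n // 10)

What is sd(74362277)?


sd(74362277) = 7 + sd(7436227)
sd(7436227) = 7 + sd(743622)
sd(743622) = 2 + sd(74362)
sd(74362) = 2 + sd(7436)
sd(7436) = 6 + sd(743)
sd(743) = 3 + sd(74)
sd(74) = 4 + sd(7)
sd(7) = 7  (base case)
Total: 7 + 7 + 2 + 2 + 6 + 3 + 4 + 7 = 38

38


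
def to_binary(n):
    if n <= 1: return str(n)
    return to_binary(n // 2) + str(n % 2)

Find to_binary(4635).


to_binary(4635) = to_binary(2317) + '1'
to_binary(2317) = to_binary(1158) + '1'
to_binary(1158) = to_binary(579) + '0'
to_binary(579) = to_binary(289) + '1'
to_binary(289) = to_binary(144) + '1'
to_binary(144) = to_binary(72) + '0'
to_binary(72) = to_binary(36) + '0'
to_binary(36) = to_binary(18) + '0'
to_binary(18) = to_binary(9) + '0'
to_binary(9) = to_binary(4) + '1'
to_binary(4) = to_binary(2) + '0'
to_binary(2) = to_binary(1) + '0'
to_binary(1) = '1'  (base case)
Concatenating: '1' + '0' + '0' + '1' + '0' + '0' + '0' + '0' + '1' + '1' + '0' + '1' + '1' = '1001000011011'

1001000011011


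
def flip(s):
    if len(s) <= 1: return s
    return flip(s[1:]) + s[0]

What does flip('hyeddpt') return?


flip('hyeddpt') = flip('yeddpt') + 'h'
flip('yeddpt') = flip('eddpt') + 'y'
flip('eddpt') = flip('ddpt') + 'e'
flip('ddpt') = flip('dpt') + 'd'
flip('dpt') = flip('pt') + 'd'
flip('pt') = flip('t') + 'p'
flip('t') = 't'  (base case)
Concatenating: 't' + 'p' + 'd' + 'd' + 'e' + 'y' + 'h' = 'tpddeyh'

tpddeyh


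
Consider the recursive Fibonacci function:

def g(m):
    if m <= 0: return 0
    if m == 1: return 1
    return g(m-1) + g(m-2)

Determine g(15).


Computing g(15) bottom-up:
g(0) = 0
g(1) = 1
g(2) = g(1) + g(0) = 1 + 0 = 1
g(3) = g(2) + g(1) = 1 + 1 = 2
g(4) = g(3) + g(2) = 2 + 1 = 3
g(5) = g(4) + g(3) = 3 + 2 = 5
g(6) = g(5) + g(4) = 5 + 3 = 8
g(7) = g(6) + g(5) = 8 + 5 = 13
g(8) = g(7) + g(6) = 13 + 8 = 21
g(9) = g(8) + g(7) = 21 + 13 = 34
g(10) = g(9) + g(8) = 34 + 21 = 55
g(11) = g(10) + g(9) = 55 + 34 = 89
g(12) = g(11) + g(10) = 89 + 55 = 144
g(13) = g(12) + g(11) = 144 + 89 = 233
g(14) = g(13) + g(12) = 233 + 144 = 377
g(15) = g(14) + g(13) = 377 + 233 = 610

610


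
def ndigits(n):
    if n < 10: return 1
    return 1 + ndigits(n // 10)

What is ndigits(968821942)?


ndigits(968821942) = 1 + ndigits(96882194)
ndigits(96882194) = 1 + ndigits(9688219)
ndigits(9688219) = 1 + ndigits(968821)
ndigits(968821) = 1 + ndigits(96882)
ndigits(96882) = 1 + ndigits(9688)
ndigits(9688) = 1 + ndigits(968)
ndigits(968) = 1 + ndigits(96)
ndigits(96) = 1 + ndigits(9)
ndigits(9) = 1  (base case: 9 < 10)
Unwinding: 1 + 1 + 1 + 1 + 1 + 1 + 1 + 1 + 1 = 9

9


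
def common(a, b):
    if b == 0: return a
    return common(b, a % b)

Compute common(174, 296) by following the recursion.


common(174, 296) = common(296, 174)
common(296, 174) = common(174, 122)
common(174, 122) = common(122, 52)
common(122, 52) = common(52, 18)
common(52, 18) = common(18, 16)
common(18, 16) = common(16, 2)
common(16, 2) = common(2, 0)
common(2, 0) = 2  (base case)

2


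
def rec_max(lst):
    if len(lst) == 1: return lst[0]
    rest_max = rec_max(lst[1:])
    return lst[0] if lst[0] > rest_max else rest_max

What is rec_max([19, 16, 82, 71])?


rec_max([19, 16, 82, 71]): compare 19 with rec_max([16, 82, 71])
rec_max([16, 82, 71]): compare 16 with rec_max([82, 71])
rec_max([82, 71]): compare 82 with rec_max([71])
rec_max([71]) = 71  (base case)
Compare 82 with 71 -> 82
Compare 16 with 82 -> 82
Compare 19 with 82 -> 82

82


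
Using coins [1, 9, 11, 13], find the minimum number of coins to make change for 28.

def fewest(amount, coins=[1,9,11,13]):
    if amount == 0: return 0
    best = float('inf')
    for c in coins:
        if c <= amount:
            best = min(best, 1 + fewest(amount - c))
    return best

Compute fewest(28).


Building up with DP:
fewest(0) = 0
fewest(1) = min(1+fewest(0)=1+0=1) = 1
fewest(2) = min(1+fewest(1)=1+1=2) = 2
fewest(3) = min(1+fewest(2)=1+2=3) = 3
fewest(4) = min(1+fewest(3)=1+3=4) = 4
fewest(5) = min(1+fewest(4)=1+4=5) = 5
fewest(6) = min(1+fewest(5)=1+5=6) = 6
fewest(7) = min(1+fewest(6)=1+6=7) = 7
fewest(8) = min(1+fewest(7)=1+7=8) = 8
fewest(9) = min(1+fewest(8)=1+8=9, 1+fewest(0)=1+0=1) = 1
fewest(10) = min(1+fewest(9)=1+1=2, 1+fewest(1)=1+1=2) = 2
fewest(11) = min(1+fewest(10)=1+2=3, 1+fewest(2)=1+2=3, 1+fewest(0)=1+0=1) = 1
fewest(12) = min(1+fewest(11)=1+1=2, 1+fewest(3)=1+3=4, 1+fewest(1)=1+1=2) = 2
fewest(13) = min(1+fewest(12)=1+2=3, 1+fewest(4)=1+4=5, 1+fewest(2)=1+2=3, 1+fewest(0)=1+0=1) = 1
fewest(14) = min(1+fewest(13)=1+1=2, 1+fewest(5)=1+5=6, 1+fewest(3)=1+3=4, 1+fewest(1)=1+1=2) = 2
fewest(15) = min(1+fewest(14)=1+2=3, 1+fewest(6)=1+6=7, 1+fewest(4)=1+4=5, 1+fewest(2)=1+2=3) = 3
fewest(16) = min(1+fewest(15)=1+3=4, 1+fewest(7)=1+7=8, 1+fewest(5)=1+5=6, 1+fewest(3)=1+3=4) = 4
fewest(17) = min(1+fewest(16)=1+4=5, 1+fewest(8)=1+8=9, 1+fewest(6)=1+6=7, 1+fewest(4)=1+4=5) = 5
fewest(18) = min(1+fewest(17)=1+5=6, 1+fewest(9)=1+1=2, 1+fewest(7)=1+7=8, 1+fewest(5)=1+5=6) = 2
fewest(19) = min(1+fewest(18)=1+2=3, 1+fewest(10)=1+2=3, 1+fewest(8)=1+8=9, 1+fewest(6)=1+6=7) = 3
fewest(20) = min(1+fewest(19)=1+3=4, 1+fewest(11)=1+1=2, 1+fewest(9)=1+1=2, 1+fewest(7)=1+7=8) = 2
fewest(21) = min(1+fewest(20)=1+2=3, 1+fewest(12)=1+2=3, 1+fewest(10)=1+2=3, 1+fewest(8)=1+8=9) = 3
fewest(22) = min(1+fewest(21)=1+3=4, 1+fewest(13)=1+1=2, 1+fewest(11)=1+1=2, 1+fewest(9)=1+1=2) = 2
fewest(23) = min(1+fewest(22)=1+2=3, 1+fewest(14)=1+2=3, 1+fewest(12)=1+2=3, 1+fewest(10)=1+2=3) = 3
fewest(24) = min(1+fewest(23)=1+3=4, 1+fewest(15)=1+3=4, 1+fewest(13)=1+1=2, 1+fewest(11)=1+1=2) = 2
fewest(25) = min(1+fewest(24)=1+2=3, 1+fewest(16)=1+4=5, 1+fewest(14)=1+2=3, 1+fewest(12)=1+2=3) = 3
fewest(26) = min(1+fewest(25)=1+3=4, 1+fewest(17)=1+5=6, 1+fewest(15)=1+3=4, 1+fewest(13)=1+1=2) = 2
fewest(27) = min(1+fewest(26)=1+2=3, 1+fewest(18)=1+2=3, 1+fewest(16)=1+4=5, 1+fewest(14)=1+2=3) = 3
fewest(28) = min(1+fewest(27)=1+3=4, 1+fewest(19)=1+3=4, 1+fewest(17)=1+5=6, 1+fewest(15)=1+3=4) = 4

4


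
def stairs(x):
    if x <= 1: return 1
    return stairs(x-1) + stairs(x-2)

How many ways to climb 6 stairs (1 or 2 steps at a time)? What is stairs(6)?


Building up from base cases:
stairs(0) = 1
stairs(1) = 1
stairs(2) = stairs(1) + stairs(0) = 1 + 1 = 2
stairs(3) = stairs(2) + stairs(1) = 2 + 1 = 3
stairs(4) = stairs(3) + stairs(2) = 3 + 2 = 5
stairs(5) = stairs(4) + stairs(3) = 5 + 3 = 8
stairs(6) = stairs(5) + stairs(4) = 8 + 5 = 13

13


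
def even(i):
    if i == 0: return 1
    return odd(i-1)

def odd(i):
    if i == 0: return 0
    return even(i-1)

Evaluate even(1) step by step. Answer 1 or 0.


even(1) = odd(0)
odd(0) = 0  (base case)
Result: 0

0


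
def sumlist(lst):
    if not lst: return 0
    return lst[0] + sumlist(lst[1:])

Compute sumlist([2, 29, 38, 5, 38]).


sumlist([2, 29, 38, 5, 38]) = 2 + sumlist([29, 38, 5, 38])
sumlist([29, 38, 5, 38]) = 29 + sumlist([38, 5, 38])
sumlist([38, 5, 38]) = 38 + sumlist([5, 38])
sumlist([5, 38]) = 5 + sumlist([38])
sumlist([38]) = 38 + sumlist([])
sumlist([]) = 0  (base case)
Total: 2 + 29 + 38 + 5 + 38 + 0 = 112

112


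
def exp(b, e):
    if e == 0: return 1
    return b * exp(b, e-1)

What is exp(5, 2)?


exp(5, 2)
= 5 * exp(5, 1)
= 5 * 5 * exp(5, 0)
= 5 * 5 * 1
= 25

25


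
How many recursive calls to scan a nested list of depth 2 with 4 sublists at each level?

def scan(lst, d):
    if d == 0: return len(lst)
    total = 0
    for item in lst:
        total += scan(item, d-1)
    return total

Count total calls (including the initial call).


At depth 0 (root): 1 call
At depth 1: each of 1 parents calls scan on 4 children = 4 calls
At depth 2: each of 4 parents calls scan on 4 children = 16 calls
Total: 1 + 4 + 16 = 21

21


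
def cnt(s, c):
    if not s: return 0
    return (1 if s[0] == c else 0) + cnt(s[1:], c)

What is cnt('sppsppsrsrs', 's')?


s[0]='s' == 's' -> 1
s[0]='p' != 's' -> 0
s[0]='p' != 's' -> 0
s[0]='s' == 's' -> 1
s[0]='p' != 's' -> 0
s[0]='p' != 's' -> 0
s[0]='s' == 's' -> 1
s[0]='r' != 's' -> 0
s[0]='s' == 's' -> 1
s[0]='r' != 's' -> 0
s[0]='s' == 's' -> 1
Sum: 1 + 0 + 0 + 1 + 0 + 0 + 1 + 0 + 1 + 0 + 1 = 5

5


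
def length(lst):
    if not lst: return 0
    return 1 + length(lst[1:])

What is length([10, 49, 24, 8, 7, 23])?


length([10, 49, 24, 8, 7, 23]) = 1 + length([49, 24, 8, 7, 23])
length([49, 24, 8, 7, 23]) = 1 + length([24, 8, 7, 23])
length([24, 8, 7, 23]) = 1 + length([8, 7, 23])
length([8, 7, 23]) = 1 + length([7, 23])
length([7, 23]) = 1 + length([23])
length([23]) = 1 + length([])
length([]) = 0  (base case)
Unwinding: 1 + 1 + 1 + 1 + 1 + 1 + 0 = 6

6


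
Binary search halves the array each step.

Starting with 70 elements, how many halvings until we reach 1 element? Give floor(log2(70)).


70 / 2 = 35
35 / 2 = 17
17 / 2 = 8
8 / 2 = 4
4 / 2 = 2
2 / 2 = 1
Reached 1 after 6 halvings

6


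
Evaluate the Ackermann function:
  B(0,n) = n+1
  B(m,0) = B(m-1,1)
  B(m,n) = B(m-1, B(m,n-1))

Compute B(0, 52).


B(0, 52) = 53
Result: B(0, 52) = 53

53


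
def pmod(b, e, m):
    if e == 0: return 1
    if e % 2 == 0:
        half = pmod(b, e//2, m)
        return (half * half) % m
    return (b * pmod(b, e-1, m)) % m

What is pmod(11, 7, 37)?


pmod(11, 7, 37): e is odd, compute pmod(11, 6, 37)
  pmod(11, 6, 37): e is even, compute pmod(11, 3, 37)
    pmod(11, 3, 37): e is odd, compute pmod(11, 2, 37)
      pmod(11, 2, 37): e is even, compute pmod(11, 1, 37)
        pmod(11, 1, 37): e is odd, compute pmod(11, 0, 37)
          pmod(11, 0, 37) = 1
        (11 * 1) % 37 = 11
      half=11, (11*11) % 37 = 10
    (11 * 10) % 37 = 36
  half=36, (36*36) % 37 = 1
(11 * 1) % 37 = 11

11


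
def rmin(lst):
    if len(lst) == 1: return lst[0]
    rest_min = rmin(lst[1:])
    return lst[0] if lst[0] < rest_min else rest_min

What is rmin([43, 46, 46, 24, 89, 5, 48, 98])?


rmin([43, 46, 46, 24, 89, 5, 48, 98]): compare 43 with rmin([46, 46, 24, 89, 5, 48, 98])
rmin([46, 46, 24, 89, 5, 48, 98]): compare 46 with rmin([46, 24, 89, 5, 48, 98])
rmin([46, 24, 89, 5, 48, 98]): compare 46 with rmin([24, 89, 5, 48, 98])
rmin([24, 89, 5, 48, 98]): compare 24 with rmin([89, 5, 48, 98])
rmin([89, 5, 48, 98]): compare 89 with rmin([5, 48, 98])
rmin([5, 48, 98]): compare 5 with rmin([48, 98])
rmin([48, 98]): compare 48 with rmin([98])
rmin([98]) = 98  (base case)
Compare 48 with 98 -> 48
Compare 5 with 48 -> 5
Compare 89 with 5 -> 5
Compare 24 with 5 -> 5
Compare 46 with 5 -> 5
Compare 46 with 5 -> 5
Compare 43 with 5 -> 5

5


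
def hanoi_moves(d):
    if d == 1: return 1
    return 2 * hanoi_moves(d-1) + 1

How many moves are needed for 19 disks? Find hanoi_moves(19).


hanoi_moves(19) = 2 * hanoi_moves(18) + 1
hanoi_moves(18) = 2 * hanoi_moves(17) + 1
hanoi_moves(17) = 2 * hanoi_moves(16) + 1
hanoi_moves(16) = 2 * hanoi_moves(15) + 1
hanoi_moves(15) = 2 * hanoi_moves(14) + 1
hanoi_moves(14) = 2 * hanoi_moves(13) + 1
hanoi_moves(13) = 2 * hanoi_moves(12) + 1
hanoi_moves(12) = 2 * hanoi_moves(11) + 1
hanoi_moves(11) = 2 * hanoi_moves(10) + 1
hanoi_moves(10) = 2 * hanoi_moves(9) + 1
hanoi_moves(9) = 2 * hanoi_moves(8) + 1
hanoi_moves(8) = 2 * hanoi_moves(7) + 1
hanoi_moves(7) = 2 * hanoi_moves(6) + 1
hanoi_moves(6) = 2 * hanoi_moves(5) + 1
hanoi_moves(5) = 2 * hanoi_moves(4) + 1
hanoi_moves(4) = 2 * hanoi_moves(3) + 1
hanoi_moves(3) = 2 * hanoi_moves(2) + 1
hanoi_moves(2) = 2 * hanoi_moves(1) + 1
hanoi_moves(1) = 1  (base case)
hanoi_moves(2) = 2 * 1 + 1 = 3
hanoi_moves(3) = 2 * 3 + 1 = 7
hanoi_moves(4) = 2 * 7 + 1 = 15
hanoi_moves(5) = 2 * 15 + 1 = 31
hanoi_moves(6) = 2 * 31 + 1 = 63
hanoi_moves(7) = 2 * 63 + 1 = 127
hanoi_moves(8) = 2 * 127 + 1 = 255
hanoi_moves(9) = 2 * 255 + 1 = 511
hanoi_moves(10) = 2 * 511 + 1 = 1023
hanoi_moves(11) = 2 * 1023 + 1 = 2047
hanoi_moves(12) = 2 * 2047 + 1 = 4095
hanoi_moves(13) = 2 * 4095 + 1 = 8191
hanoi_moves(14) = 2 * 8191 + 1 = 16383
hanoi_moves(15) = 2 * 16383 + 1 = 32767
hanoi_moves(16) = 2 * 32767 + 1 = 65535
hanoi_moves(17) = 2 * 65535 + 1 = 131071
hanoi_moves(18) = 2 * 131071 + 1 = 262143
hanoi_moves(19) = 2 * 262143 + 1 = 524287

524287


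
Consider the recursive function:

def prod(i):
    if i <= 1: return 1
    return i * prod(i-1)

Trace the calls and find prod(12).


prod(12)
= 12 * prod(11)
= 12 * 11 * prod(10)
= 12 * 11 * 10 * prod(9)
= 12 * 11 * 10 * 9 * prod(8)
= 12 * 11 * 10 * 9 * 8 * prod(7)
= 12 * 11 * 10 * 9 * 8 * 7 * prod(6)
= 12 * 11 * 10 * 9 * 8 * 7 * 6 * prod(5)
= 12 * 11 * 10 * 9 * 8 * 7 * 6 * 5 * prod(4)
= 12 * 11 * 10 * 9 * 8 * 7 * 6 * 5 * 4 * prod(3)
= 12 * 11 * 10 * 9 * 8 * 7 * 6 * 5 * 4 * 3 * prod(2)
= 12 * 11 * 10 * 9 * 8 * 7 * 6 * 5 * 4 * 3 * 2 * prod(1)
= 12 * 11 * 10 * 9 * 8 * 7 * 6 * 5 * 4 * 3 * 2 * 1
= 479001600

479001600


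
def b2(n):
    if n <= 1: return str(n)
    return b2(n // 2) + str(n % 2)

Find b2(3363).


b2(3363) = b2(1681) + '1'
b2(1681) = b2(840) + '1'
b2(840) = b2(420) + '0'
b2(420) = b2(210) + '0'
b2(210) = b2(105) + '0'
b2(105) = b2(52) + '1'
b2(52) = b2(26) + '0'
b2(26) = b2(13) + '0'
b2(13) = b2(6) + '1'
b2(6) = b2(3) + '0'
b2(3) = b2(1) + '1'
b2(1) = '1'  (base case)
Concatenating: '1' + '1' + '0' + '1' + '0' + '0' + '1' + '0' + '0' + '0' + '1' + '1' = '110100100011'

110100100011


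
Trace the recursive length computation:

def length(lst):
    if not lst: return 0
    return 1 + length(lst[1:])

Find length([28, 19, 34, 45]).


length([28, 19, 34, 45]) = 1 + length([19, 34, 45])
length([19, 34, 45]) = 1 + length([34, 45])
length([34, 45]) = 1 + length([45])
length([45]) = 1 + length([])
length([]) = 0  (base case)
Unwinding: 1 + 1 + 1 + 1 + 0 = 4

4


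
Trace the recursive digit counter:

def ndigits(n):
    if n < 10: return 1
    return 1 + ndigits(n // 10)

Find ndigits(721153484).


ndigits(721153484) = 1 + ndigits(72115348)
ndigits(72115348) = 1 + ndigits(7211534)
ndigits(7211534) = 1 + ndigits(721153)
ndigits(721153) = 1 + ndigits(72115)
ndigits(72115) = 1 + ndigits(7211)
ndigits(7211) = 1 + ndigits(721)
ndigits(721) = 1 + ndigits(72)
ndigits(72) = 1 + ndigits(7)
ndigits(7) = 1  (base case: 7 < 10)
Unwinding: 1 + 1 + 1 + 1 + 1 + 1 + 1 + 1 + 1 = 9

9


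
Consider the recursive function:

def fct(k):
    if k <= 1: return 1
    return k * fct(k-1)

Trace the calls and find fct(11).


fct(11)
= 11 * fct(10)
= 11 * 10 * fct(9)
= 11 * 10 * 9 * fct(8)
= 11 * 10 * 9 * 8 * fct(7)
= 11 * 10 * 9 * 8 * 7 * fct(6)
= 11 * 10 * 9 * 8 * 7 * 6 * fct(5)
= 11 * 10 * 9 * 8 * 7 * 6 * 5 * fct(4)
= 11 * 10 * 9 * 8 * 7 * 6 * 5 * 4 * fct(3)
= 11 * 10 * 9 * 8 * 7 * 6 * 5 * 4 * 3 * fct(2)
= 11 * 10 * 9 * 8 * 7 * 6 * 5 * 4 * 3 * 2 * fct(1)
= 11 * 10 * 9 * 8 * 7 * 6 * 5 * 4 * 3 * 2 * 1
= 39916800

39916800


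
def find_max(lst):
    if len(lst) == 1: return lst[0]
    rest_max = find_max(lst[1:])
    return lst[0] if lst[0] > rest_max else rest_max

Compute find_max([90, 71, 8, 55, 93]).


find_max([90, 71, 8, 55, 93]): compare 90 with find_max([71, 8, 55, 93])
find_max([71, 8, 55, 93]): compare 71 with find_max([8, 55, 93])
find_max([8, 55, 93]): compare 8 with find_max([55, 93])
find_max([55, 93]): compare 55 with find_max([93])
find_max([93]) = 93  (base case)
Compare 55 with 93 -> 93
Compare 8 with 93 -> 93
Compare 71 with 93 -> 93
Compare 90 with 93 -> 93

93


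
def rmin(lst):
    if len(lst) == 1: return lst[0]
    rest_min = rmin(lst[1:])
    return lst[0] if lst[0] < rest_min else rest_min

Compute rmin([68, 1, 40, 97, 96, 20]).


rmin([68, 1, 40, 97, 96, 20]): compare 68 with rmin([1, 40, 97, 96, 20])
rmin([1, 40, 97, 96, 20]): compare 1 with rmin([40, 97, 96, 20])
rmin([40, 97, 96, 20]): compare 40 with rmin([97, 96, 20])
rmin([97, 96, 20]): compare 97 with rmin([96, 20])
rmin([96, 20]): compare 96 with rmin([20])
rmin([20]) = 20  (base case)
Compare 96 with 20 -> 20
Compare 97 with 20 -> 20
Compare 40 with 20 -> 20
Compare 1 with 20 -> 1
Compare 68 with 1 -> 1

1


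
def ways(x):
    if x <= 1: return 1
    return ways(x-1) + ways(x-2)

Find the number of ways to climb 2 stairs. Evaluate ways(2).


Building up from base cases:
ways(0) = 1
ways(1) = 1
ways(2) = ways(1) + ways(0) = 1 + 1 = 2

2


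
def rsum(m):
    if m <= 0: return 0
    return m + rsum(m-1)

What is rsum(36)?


rsum(36)
= 36 + 35 + 34 + 33 + 32 + 31 + 30 + 29 + 28 + 27 + 26 + 25 + 24 + 23 + 22 + 21 + 20 + 19 + 18 + 17 + 16 + 15 + 14 + 13 + 12 + 11 + 10 + 9 + 8 + 7 + 6 + 5 + 4 + 3 + 2 + 1 + rsum(0)
= 36 + 35 + 34 + 33 + 32 + 31 + 30 + 29 + 28 + 27 + 26 + 25 + 24 + 23 + 22 + 21 + 20 + 19 + 18 + 17 + 16 + 15 + 14 + 13 + 12 + 11 + 10 + 9 + 8 + 7 + 6 + 5 + 4 + 3 + 2 + 1 + 0
= 666

666


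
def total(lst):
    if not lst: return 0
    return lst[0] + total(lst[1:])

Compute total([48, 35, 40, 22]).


total([48, 35, 40, 22]) = 48 + total([35, 40, 22])
total([35, 40, 22]) = 35 + total([40, 22])
total([40, 22]) = 40 + total([22])
total([22]) = 22 + total([])
total([]) = 0  (base case)
Total: 48 + 35 + 40 + 22 + 0 = 145

145


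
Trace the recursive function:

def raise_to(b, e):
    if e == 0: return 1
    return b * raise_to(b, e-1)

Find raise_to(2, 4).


raise_to(2, 4)
= 2 * raise_to(2, 3)
= 2 * 2 * raise_to(2, 2)
= 2 * 2 * 2 * raise_to(2, 1)
= 2 * 2 * 2 * 2 * raise_to(2, 0)
= 2 * 2 * 2 * 2 * 1
= 16

16


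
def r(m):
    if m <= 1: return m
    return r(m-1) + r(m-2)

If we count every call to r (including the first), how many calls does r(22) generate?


Let C(n) = total calls for r(n)
C(0) = 1, C(1) = 1
C(2) = 1 + C(1) + C(0) = 1 + 1 + 1 = 3
C(3) = 1 + C(2) + C(1) = 1 + 3 + 1 = 5
C(4) = 1 + C(3) + C(2) = 1 + 5 + 3 = 9
C(5) = 1 + C(4) + C(3) = 1 + 9 + 5 = 15
C(6) = 1 + C(5) + C(4) = 1 + 15 + 9 = 25
C(7) = 1 + C(6) + C(5) = 1 + 25 + 15 = 41
C(8) = 1 + C(7) + C(6) = 1 + 41 + 25 = 67
C(9) = 1 + C(8) + C(7) = 1 + 67 + 41 = 109
C(10) = 1 + C(9) + C(8) = 1 + 109 + 67 = 177
C(11) = 1 + C(10) + C(9) = 1 + 177 + 109 = 287
C(12) = 1 + C(11) + C(10) = 1 + 287 + 177 = 465
C(13) = 1 + C(12) + C(11) = 1 + 465 + 287 = 753
C(14) = 1 + C(13) + C(12) = 1 + 753 + 465 = 1219
C(15) = 1 + C(14) + C(13) = 1 + 1219 + 753 = 1973
C(16) = 1 + C(15) + C(14) = 1 + 1973 + 1219 = 3193
C(17) = 1 + C(16) + C(15) = 1 + 3193 + 1973 = 5167
C(18) = 1 + C(17) + C(16) = 1 + 5167 + 3193 = 8361
C(19) = 1 + C(18) + C(17) = 1 + 8361 + 5167 = 13529
C(20) = 1 + C(19) + C(18) = 1 + 13529 + 8361 = 21891
C(21) = 1 + C(20) + C(19) = 1 + 21891 + 13529 = 35421
C(22) = 1 + C(21) + C(20) = 1 + 35421 + 21891 = 57313

57313


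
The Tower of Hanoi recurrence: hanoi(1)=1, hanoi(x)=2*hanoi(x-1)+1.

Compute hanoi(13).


hanoi(13) = 2 * hanoi(12) + 1
hanoi(12) = 2 * hanoi(11) + 1
hanoi(11) = 2 * hanoi(10) + 1
hanoi(10) = 2 * hanoi(9) + 1
hanoi(9) = 2 * hanoi(8) + 1
hanoi(8) = 2 * hanoi(7) + 1
hanoi(7) = 2 * hanoi(6) + 1
hanoi(6) = 2 * hanoi(5) + 1
hanoi(5) = 2 * hanoi(4) + 1
hanoi(4) = 2 * hanoi(3) + 1
hanoi(3) = 2 * hanoi(2) + 1
hanoi(2) = 2 * hanoi(1) + 1
hanoi(1) = 1  (base case)
hanoi(2) = 2 * 1 + 1 = 3
hanoi(3) = 2 * 3 + 1 = 7
hanoi(4) = 2 * 7 + 1 = 15
hanoi(5) = 2 * 15 + 1 = 31
hanoi(6) = 2 * 31 + 1 = 63
hanoi(7) = 2 * 63 + 1 = 127
hanoi(8) = 2 * 127 + 1 = 255
hanoi(9) = 2 * 255 + 1 = 511
hanoi(10) = 2 * 511 + 1 = 1023
hanoi(11) = 2 * 1023 + 1 = 2047
hanoi(12) = 2 * 2047 + 1 = 4095
hanoi(13) = 2 * 4095 + 1 = 8191

8191


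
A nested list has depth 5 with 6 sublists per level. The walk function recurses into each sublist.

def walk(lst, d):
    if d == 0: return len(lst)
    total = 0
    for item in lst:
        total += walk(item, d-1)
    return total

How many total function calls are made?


At depth 0 (root): 1 call
At depth 1: each of 1 parents calls walk on 6 children = 6 calls
At depth 2: each of 6 parents calls walk on 6 children = 36 calls
At depth 3: each of 36 parents calls walk on 6 children = 216 calls
At depth 4: each of 216 parents calls walk on 6 children = 1296 calls
At depth 5: each of 1296 parents calls walk on 6 children = 7776 calls
Total: 1 + 6 + 36 + 216 + 1296 + 7776 = 9331

9331


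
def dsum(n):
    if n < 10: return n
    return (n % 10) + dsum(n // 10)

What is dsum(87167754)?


dsum(87167754) = 4 + dsum(8716775)
dsum(8716775) = 5 + dsum(871677)
dsum(871677) = 7 + dsum(87167)
dsum(87167) = 7 + dsum(8716)
dsum(8716) = 6 + dsum(871)
dsum(871) = 1 + dsum(87)
dsum(87) = 7 + dsum(8)
dsum(8) = 8  (base case)
Total: 4 + 5 + 7 + 7 + 6 + 1 + 7 + 8 = 45

45


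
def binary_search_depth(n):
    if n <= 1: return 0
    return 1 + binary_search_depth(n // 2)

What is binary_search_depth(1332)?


1332 / 2 = 666
666 / 2 = 333
333 / 2 = 166
166 / 2 = 83
83 / 2 = 41
41 / 2 = 20
20 / 2 = 10
10 / 2 = 5
5 / 2 = 2
2 / 2 = 1
Reached 1 after 10 halvings

10


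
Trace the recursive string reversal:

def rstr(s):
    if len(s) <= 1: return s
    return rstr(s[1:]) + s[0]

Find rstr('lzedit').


rstr('lzedit') = rstr('zedit') + 'l'
rstr('zedit') = rstr('edit') + 'z'
rstr('edit') = rstr('dit') + 'e'
rstr('dit') = rstr('it') + 'd'
rstr('it') = rstr('t') + 'i'
rstr('t') = 't'  (base case)
Concatenating: 't' + 'i' + 'd' + 'e' + 'z' + 'l' = 'tidezl'

tidezl


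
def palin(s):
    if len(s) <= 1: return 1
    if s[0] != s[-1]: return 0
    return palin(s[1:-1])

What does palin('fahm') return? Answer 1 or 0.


palin('fahm'): s[0]='f' != s[-1]='m' -> return 0
Result: 0 (not a palindrome)

0


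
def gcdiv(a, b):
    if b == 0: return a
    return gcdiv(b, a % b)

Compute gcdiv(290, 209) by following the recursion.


gcdiv(290, 209) = gcdiv(209, 81)
gcdiv(209, 81) = gcdiv(81, 47)
gcdiv(81, 47) = gcdiv(47, 34)
gcdiv(47, 34) = gcdiv(34, 13)
gcdiv(34, 13) = gcdiv(13, 8)
gcdiv(13, 8) = gcdiv(8, 5)
gcdiv(8, 5) = gcdiv(5, 3)
gcdiv(5, 3) = gcdiv(3, 2)
gcdiv(3, 2) = gcdiv(2, 1)
gcdiv(2, 1) = gcdiv(1, 0)
gcdiv(1, 0) = 1  (base case)

1


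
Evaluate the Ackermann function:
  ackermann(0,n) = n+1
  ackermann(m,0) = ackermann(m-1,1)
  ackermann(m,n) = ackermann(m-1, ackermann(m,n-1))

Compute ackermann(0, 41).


ackermann(0, 41) = 42
Result: ackermann(0, 41) = 42

42


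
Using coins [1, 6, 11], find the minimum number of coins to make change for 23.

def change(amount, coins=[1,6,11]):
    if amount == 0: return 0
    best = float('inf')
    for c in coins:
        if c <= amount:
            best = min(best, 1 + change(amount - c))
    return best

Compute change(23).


Building up with DP:
change(0) = 0
change(1) = min(1+change(0)=1+0=1) = 1
change(2) = min(1+change(1)=1+1=2) = 2
change(3) = min(1+change(2)=1+2=3) = 3
change(4) = min(1+change(3)=1+3=4) = 4
change(5) = min(1+change(4)=1+4=5) = 5
change(6) = min(1+change(5)=1+5=6, 1+change(0)=1+0=1) = 1
change(7) = min(1+change(6)=1+1=2, 1+change(1)=1+1=2) = 2
change(8) = min(1+change(7)=1+2=3, 1+change(2)=1+2=3) = 3
change(9) = min(1+change(8)=1+3=4, 1+change(3)=1+3=4) = 4
change(10) = min(1+change(9)=1+4=5, 1+change(4)=1+4=5) = 5
change(11) = min(1+change(10)=1+5=6, 1+change(5)=1+5=6, 1+change(0)=1+0=1) = 1
change(12) = min(1+change(11)=1+1=2, 1+change(6)=1+1=2, 1+change(1)=1+1=2) = 2
change(13) = min(1+change(12)=1+2=3, 1+change(7)=1+2=3, 1+change(2)=1+2=3) = 3
change(14) = min(1+change(13)=1+3=4, 1+change(8)=1+3=4, 1+change(3)=1+3=4) = 4
change(15) = min(1+change(14)=1+4=5, 1+change(9)=1+4=5, 1+change(4)=1+4=5) = 5
change(16) = min(1+change(15)=1+5=6, 1+change(10)=1+5=6, 1+change(5)=1+5=6) = 6
change(17) = min(1+change(16)=1+6=7, 1+change(11)=1+1=2, 1+change(6)=1+1=2) = 2
change(18) = min(1+change(17)=1+2=3, 1+change(12)=1+2=3, 1+change(7)=1+2=3) = 3
change(19) = min(1+change(18)=1+3=4, 1+change(13)=1+3=4, 1+change(8)=1+3=4) = 4
change(20) = min(1+change(19)=1+4=5, 1+change(14)=1+4=5, 1+change(9)=1+4=5) = 5
change(21) = min(1+change(20)=1+5=6, 1+change(15)=1+5=6, 1+change(10)=1+5=6) = 6
change(22) = min(1+change(21)=1+6=7, 1+change(16)=1+6=7, 1+change(11)=1+1=2) = 2
change(23) = min(1+change(22)=1+2=3, 1+change(17)=1+2=3, 1+change(12)=1+2=3) = 3

3


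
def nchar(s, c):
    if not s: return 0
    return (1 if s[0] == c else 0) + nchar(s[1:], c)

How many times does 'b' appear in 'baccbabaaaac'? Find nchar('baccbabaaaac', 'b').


s[0]='b' == 'b' -> 1
s[0]='a' != 'b' -> 0
s[0]='c' != 'b' -> 0
s[0]='c' != 'b' -> 0
s[0]='b' == 'b' -> 1
s[0]='a' != 'b' -> 0
s[0]='b' == 'b' -> 1
s[0]='a' != 'b' -> 0
s[0]='a' != 'b' -> 0
s[0]='a' != 'b' -> 0
s[0]='a' != 'b' -> 0
s[0]='c' != 'b' -> 0
Sum: 1 + 0 + 0 + 0 + 1 + 0 + 1 + 0 + 0 + 0 + 0 + 0 = 3

3


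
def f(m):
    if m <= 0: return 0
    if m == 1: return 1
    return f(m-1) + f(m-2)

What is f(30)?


Computing f(30) bottom-up:
f(0) = 0
f(1) = 1
f(2) = f(1) + f(0) = 1 + 0 = 1
f(3) = f(2) + f(1) = 1 + 1 = 2
f(4) = f(3) + f(2) = 2 + 1 = 3
f(5) = f(4) + f(3) = 3 + 2 = 5
f(6) = f(5) + f(4) = 5 + 3 = 8
f(7) = f(6) + f(5) = 8 + 5 = 13
f(8) = f(7) + f(6) = 13 + 8 = 21
f(9) = f(8) + f(7) = 21 + 13 = 34
f(10) = f(9) + f(8) = 34 + 21 = 55
f(11) = f(10) + f(9) = 55 + 34 = 89
f(12) = f(11) + f(10) = 89 + 55 = 144
f(13) = f(12) + f(11) = 144 + 89 = 233
f(14) = f(13) + f(12) = 233 + 144 = 377
f(15) = f(14) + f(13) = 377 + 233 = 610
f(16) = f(15) + f(14) = 610 + 377 = 987
f(17) = f(16) + f(15) = 987 + 610 = 1597
f(18) = f(17) + f(16) = 1597 + 987 = 2584
f(19) = f(18) + f(17) = 2584 + 1597 = 4181
f(20) = f(19) + f(18) = 4181 + 2584 = 6765
f(21) = f(20) + f(19) = 6765 + 4181 = 10946
f(22) = f(21) + f(20) = 10946 + 6765 = 17711
f(23) = f(22) + f(21) = 17711 + 10946 = 28657
f(24) = f(23) + f(22) = 28657 + 17711 = 46368
f(25) = f(24) + f(23) = 46368 + 28657 = 75025
f(26) = f(25) + f(24) = 75025 + 46368 = 121393
f(27) = f(26) + f(25) = 121393 + 75025 = 196418
f(28) = f(27) + f(26) = 196418 + 121393 = 317811
f(29) = f(28) + f(27) = 317811 + 196418 = 514229
f(30) = f(29) + f(28) = 514229 + 317811 = 832040

832040


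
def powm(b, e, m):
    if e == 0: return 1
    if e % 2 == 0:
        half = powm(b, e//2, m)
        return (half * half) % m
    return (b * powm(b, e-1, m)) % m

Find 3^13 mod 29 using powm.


powm(3, 13, 29): e is odd, compute powm(3, 12, 29)
  powm(3, 12, 29): e is even, compute powm(3, 6, 29)
    powm(3, 6, 29): e is even, compute powm(3, 3, 29)
      powm(3, 3, 29): e is odd, compute powm(3, 2, 29)
        powm(3, 2, 29): e is even, compute powm(3, 1, 29)
          powm(3, 1, 29): e is odd, compute powm(3, 0, 29)
          powm(3, 0, 29) = 1
          (3 * 1) % 29 = 3
        half=3, (3*3) % 29 = 9
      (3 * 9) % 29 = 27
    half=27, (27*27) % 29 = 4
  half=4, (4*4) % 29 = 16
(3 * 16) % 29 = 19

19


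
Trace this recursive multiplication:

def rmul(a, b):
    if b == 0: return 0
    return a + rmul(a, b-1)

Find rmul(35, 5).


rmul(35, 5) = 35 + rmul(35, 4)
rmul(35, 4) = 35 + rmul(35, 3)
rmul(35, 3) = 35 + rmul(35, 2)
rmul(35, 2) = 35 + rmul(35, 1)
rmul(35, 1) = 35 + rmul(35, 0)
rmul(35, 0) = 0  (base case)
Total: 35 + 35 + 35 + 35 + 35 + 0 = 175

175


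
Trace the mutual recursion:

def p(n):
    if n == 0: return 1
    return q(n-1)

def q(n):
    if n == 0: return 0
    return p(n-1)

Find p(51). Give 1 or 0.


p(51) = q(50)
q(50) = p(49)
p(49) = q(48)
q(48) = p(47)
p(47) = q(46)
q(46) = p(45)
p(45) = q(44)
q(44) = p(43)
p(43) = q(42)
q(42) = p(41)
p(41) = q(40)
q(40) = p(39)
p(39) = q(38)
q(38) = p(37)
p(37) = q(36)
q(36) = p(35)
p(35) = q(34)
q(34) = p(33)
p(33) = q(32)
q(32) = p(31)
p(31) = q(30)
q(30) = p(29)
p(29) = q(28)
q(28) = p(27)
p(27) = q(26)
q(26) = p(25)
p(25) = q(24)
q(24) = p(23)
p(23) = q(22)
q(22) = p(21)
p(21) = q(20)
q(20) = p(19)
p(19) = q(18)
q(18) = p(17)
p(17) = q(16)
q(16) = p(15)
p(15) = q(14)
q(14) = p(13)
p(13) = q(12)
q(12) = p(11)
p(11) = q(10)
q(10) = p(9)
p(9) = q(8)
q(8) = p(7)
p(7) = q(6)
q(6) = p(5)
p(5) = q(4)
q(4) = p(3)
p(3) = q(2)
q(2) = p(1)
p(1) = q(0)
q(0) = 0  (base case)
Result: 0

0


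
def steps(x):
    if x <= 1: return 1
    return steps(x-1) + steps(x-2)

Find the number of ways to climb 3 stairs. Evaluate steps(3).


Building up from base cases:
steps(0) = 1
steps(1) = 1
steps(2) = steps(1) + steps(0) = 1 + 1 = 2
steps(3) = steps(2) + steps(1) = 2 + 1 = 3

3


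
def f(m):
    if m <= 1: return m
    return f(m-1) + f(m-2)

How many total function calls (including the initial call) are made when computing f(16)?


Let C(n) = total calls for f(n)
C(0) = 1, C(1) = 1
C(2) = 1 + C(1) + C(0) = 1 + 1 + 1 = 3
C(3) = 1 + C(2) + C(1) = 1 + 3 + 1 = 5
C(4) = 1 + C(3) + C(2) = 1 + 5 + 3 = 9
C(5) = 1 + C(4) + C(3) = 1 + 9 + 5 = 15
C(6) = 1 + C(5) + C(4) = 1 + 15 + 9 = 25
C(7) = 1 + C(6) + C(5) = 1 + 25 + 15 = 41
C(8) = 1 + C(7) + C(6) = 1 + 41 + 25 = 67
C(9) = 1 + C(8) + C(7) = 1 + 67 + 41 = 109
C(10) = 1 + C(9) + C(8) = 1 + 109 + 67 = 177
C(11) = 1 + C(10) + C(9) = 1 + 177 + 109 = 287
C(12) = 1 + C(11) + C(10) = 1 + 287 + 177 = 465
C(13) = 1 + C(12) + C(11) = 1 + 465 + 287 = 753
C(14) = 1 + C(13) + C(12) = 1 + 753 + 465 = 1219
C(15) = 1 + C(14) + C(13) = 1 + 1219 + 753 = 1973
C(16) = 1 + C(15) + C(14) = 1 + 1973 + 1219 = 3193

3193


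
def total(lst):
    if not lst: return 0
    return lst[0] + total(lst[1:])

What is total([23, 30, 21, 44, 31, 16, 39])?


total([23, 30, 21, 44, 31, 16, 39]) = 23 + total([30, 21, 44, 31, 16, 39])
total([30, 21, 44, 31, 16, 39]) = 30 + total([21, 44, 31, 16, 39])
total([21, 44, 31, 16, 39]) = 21 + total([44, 31, 16, 39])
total([44, 31, 16, 39]) = 44 + total([31, 16, 39])
total([31, 16, 39]) = 31 + total([16, 39])
total([16, 39]) = 16 + total([39])
total([39]) = 39 + total([])
total([]) = 0  (base case)
Total: 23 + 30 + 21 + 44 + 31 + 16 + 39 + 0 = 204

204


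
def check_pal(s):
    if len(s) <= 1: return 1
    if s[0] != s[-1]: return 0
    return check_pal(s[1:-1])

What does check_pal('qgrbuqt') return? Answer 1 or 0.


check_pal('qgrbuqt'): s[0]='q' != s[-1]='t' -> return 0
Result: 0 (not a palindrome)

0


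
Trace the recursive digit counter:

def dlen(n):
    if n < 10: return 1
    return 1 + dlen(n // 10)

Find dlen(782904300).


dlen(782904300) = 1 + dlen(78290430)
dlen(78290430) = 1 + dlen(7829043)
dlen(7829043) = 1 + dlen(782904)
dlen(782904) = 1 + dlen(78290)
dlen(78290) = 1 + dlen(7829)
dlen(7829) = 1 + dlen(782)
dlen(782) = 1 + dlen(78)
dlen(78) = 1 + dlen(7)
dlen(7) = 1  (base case: 7 < 10)
Unwinding: 1 + 1 + 1 + 1 + 1 + 1 + 1 + 1 + 1 = 9

9


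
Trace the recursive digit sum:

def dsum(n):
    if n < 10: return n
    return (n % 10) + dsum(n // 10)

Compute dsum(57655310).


dsum(57655310) = 0 + dsum(5765531)
dsum(5765531) = 1 + dsum(576553)
dsum(576553) = 3 + dsum(57655)
dsum(57655) = 5 + dsum(5765)
dsum(5765) = 5 + dsum(576)
dsum(576) = 6 + dsum(57)
dsum(57) = 7 + dsum(5)
dsum(5) = 5  (base case)
Total: 0 + 1 + 3 + 5 + 5 + 6 + 7 + 5 = 32

32


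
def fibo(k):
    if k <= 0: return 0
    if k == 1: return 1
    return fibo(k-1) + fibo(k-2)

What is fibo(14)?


Computing fibo(14) bottom-up:
fibo(0) = 0
fibo(1) = 1
fibo(2) = fibo(1) + fibo(0) = 1 + 0 = 1
fibo(3) = fibo(2) + fibo(1) = 1 + 1 = 2
fibo(4) = fibo(3) + fibo(2) = 2 + 1 = 3
fibo(5) = fibo(4) + fibo(3) = 3 + 2 = 5
fibo(6) = fibo(5) + fibo(4) = 5 + 3 = 8
fibo(7) = fibo(6) + fibo(5) = 8 + 5 = 13
fibo(8) = fibo(7) + fibo(6) = 13 + 8 = 21
fibo(9) = fibo(8) + fibo(7) = 21 + 13 = 34
fibo(10) = fibo(9) + fibo(8) = 34 + 21 = 55
fibo(11) = fibo(10) + fibo(9) = 55 + 34 = 89
fibo(12) = fibo(11) + fibo(10) = 89 + 55 = 144
fibo(13) = fibo(12) + fibo(11) = 144 + 89 = 233
fibo(14) = fibo(13) + fibo(12) = 233 + 144 = 377

377


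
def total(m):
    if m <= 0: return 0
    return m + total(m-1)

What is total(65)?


total(65)
= 65 + 64 + 63 + 62 + 61 + 60 + 59 + 58 + 57 + 56 + 55 + 54 + 53 + 52 + 51 + 50 + 49 + 48 + 47 + 46 + 45 + 44 + 43 + 42 + 41 + 40 + 39 + 38 + 37 + 36 + 35 + 34 + 33 + 32 + 31 + 30 + 29 + 28 + 27 + 26 + 25 + 24 + 23 + 22 + 21 + 20 + 19 + 18 + 17 + 16 + 15 + 14 + 13 + 12 + 11 + 10 + 9 + 8 + 7 + 6 + 5 + 4 + 3 + 2 + 1 + total(0)
= 65 + 64 + 63 + 62 + 61 + 60 + 59 + 58 + 57 + 56 + 55 + 54 + 53 + 52 + 51 + 50 + 49 + 48 + 47 + 46 + 45 + 44 + 43 + 42 + 41 + 40 + 39 + 38 + 37 + 36 + 35 + 34 + 33 + 32 + 31 + 30 + 29 + 28 + 27 + 26 + 25 + 24 + 23 + 22 + 21 + 20 + 19 + 18 + 17 + 16 + 15 + 14 + 13 + 12 + 11 + 10 + 9 + 8 + 7 + 6 + 5 + 4 + 3 + 2 + 1 + 0
= 2145

2145


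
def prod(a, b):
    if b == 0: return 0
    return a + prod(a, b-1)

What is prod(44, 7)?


prod(44, 7) = 44 + prod(44, 6)
prod(44, 6) = 44 + prod(44, 5)
prod(44, 5) = 44 + prod(44, 4)
prod(44, 4) = 44 + prod(44, 3)
prod(44, 3) = 44 + prod(44, 2)
prod(44, 2) = 44 + prod(44, 1)
prod(44, 1) = 44 + prod(44, 0)
prod(44, 0) = 0  (base case)
Total: 44 + 44 + 44 + 44 + 44 + 44 + 44 + 0 = 308

308


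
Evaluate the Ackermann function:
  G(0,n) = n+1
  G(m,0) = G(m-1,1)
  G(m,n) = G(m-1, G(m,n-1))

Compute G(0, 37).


G(0, 37) = 38
Result: G(0, 37) = 38

38


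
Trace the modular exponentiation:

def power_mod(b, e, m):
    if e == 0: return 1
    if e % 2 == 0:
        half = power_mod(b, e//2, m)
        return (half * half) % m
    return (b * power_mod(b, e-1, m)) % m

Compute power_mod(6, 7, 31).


power_mod(6, 7, 31): e is odd, compute power_mod(6, 6, 31)
  power_mod(6, 6, 31): e is even, compute power_mod(6, 3, 31)
    power_mod(6, 3, 31): e is odd, compute power_mod(6, 2, 31)
      power_mod(6, 2, 31): e is even, compute power_mod(6, 1, 31)
        power_mod(6, 1, 31): e is odd, compute power_mod(6, 0, 31)
          power_mod(6, 0, 31) = 1
        (6 * 1) % 31 = 6
      half=6, (6*6) % 31 = 5
    (6 * 5) % 31 = 30
  half=30, (30*30) % 31 = 1
(6 * 1) % 31 = 6

6


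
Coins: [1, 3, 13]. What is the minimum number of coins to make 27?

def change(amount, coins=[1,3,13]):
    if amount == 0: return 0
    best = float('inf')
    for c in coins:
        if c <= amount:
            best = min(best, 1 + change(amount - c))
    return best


Building up with DP:
change(0) = 0
change(1) = min(1+change(0)=1+0=1) = 1
change(2) = min(1+change(1)=1+1=2) = 2
change(3) = min(1+change(2)=1+2=3, 1+change(0)=1+0=1) = 1
change(4) = min(1+change(3)=1+1=2, 1+change(1)=1+1=2) = 2
change(5) = min(1+change(4)=1+2=3, 1+change(2)=1+2=3) = 3
change(6) = min(1+change(5)=1+3=4, 1+change(3)=1+1=2) = 2
change(7) = min(1+change(6)=1+2=3, 1+change(4)=1+2=3) = 3
change(8) = min(1+change(7)=1+3=4, 1+change(5)=1+3=4) = 4
change(9) = min(1+change(8)=1+4=5, 1+change(6)=1+2=3) = 3
change(10) = min(1+change(9)=1+3=4, 1+change(7)=1+3=4) = 4
change(11) = min(1+change(10)=1+4=5, 1+change(8)=1+4=5) = 5
change(12) = min(1+change(11)=1+5=6, 1+change(9)=1+3=4) = 4
change(13) = min(1+change(12)=1+4=5, 1+change(10)=1+4=5, 1+change(0)=1+0=1) = 1
change(14) = min(1+change(13)=1+1=2, 1+change(11)=1+5=6, 1+change(1)=1+1=2) = 2
change(15) = min(1+change(14)=1+2=3, 1+change(12)=1+4=5, 1+change(2)=1+2=3) = 3
change(16) = min(1+change(15)=1+3=4, 1+change(13)=1+1=2, 1+change(3)=1+1=2) = 2
change(17) = min(1+change(16)=1+2=3, 1+change(14)=1+2=3, 1+change(4)=1+2=3) = 3
change(18) = min(1+change(17)=1+3=4, 1+change(15)=1+3=4, 1+change(5)=1+3=4) = 4
change(19) = min(1+change(18)=1+4=5, 1+change(16)=1+2=3, 1+change(6)=1+2=3) = 3
change(20) = min(1+change(19)=1+3=4, 1+change(17)=1+3=4, 1+change(7)=1+3=4) = 4
change(21) = min(1+change(20)=1+4=5, 1+change(18)=1+4=5, 1+change(8)=1+4=5) = 5
change(22) = min(1+change(21)=1+5=6, 1+change(19)=1+3=4, 1+change(9)=1+3=4) = 4
change(23) = min(1+change(22)=1+4=5, 1+change(20)=1+4=5, 1+change(10)=1+4=5) = 5
change(24) = min(1+change(23)=1+5=6, 1+change(21)=1+5=6, 1+change(11)=1+5=6) = 6
change(25) = min(1+change(24)=1+6=7, 1+change(22)=1+4=5, 1+change(12)=1+4=5) = 5
change(26) = min(1+change(25)=1+5=6, 1+change(23)=1+5=6, 1+change(13)=1+1=2) = 2
change(27) = min(1+change(26)=1+2=3, 1+change(24)=1+6=7, 1+change(14)=1+2=3) = 3

3


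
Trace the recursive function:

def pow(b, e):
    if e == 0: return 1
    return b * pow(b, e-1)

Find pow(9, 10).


pow(9, 10)
= 9 * pow(9, 9)
= 9 * 9 * pow(9, 8)
= 9 * 9 * 9 * pow(9, 7)
= 9 * 9 * 9 * 9 * pow(9, 6)
= 9 * 9 * 9 * 9 * 9 * pow(9, 5)
= 9 * 9 * 9 * 9 * 9 * 9 * pow(9, 4)
= 9 * 9 * 9 * 9 * 9 * 9 * 9 * pow(9, 3)
= 9 * 9 * 9 * 9 * 9 * 9 * 9 * 9 * pow(9, 2)
= 9 * 9 * 9 * 9 * 9 * 9 * 9 * 9 * 9 * pow(9, 1)
= 9 * 9 * 9 * 9 * 9 * 9 * 9 * 9 * 9 * 9 * pow(9, 0)
= 9 * 9 * 9 * 9 * 9 * 9 * 9 * 9 * 9 * 9 * 1
= 3486784401

3486784401


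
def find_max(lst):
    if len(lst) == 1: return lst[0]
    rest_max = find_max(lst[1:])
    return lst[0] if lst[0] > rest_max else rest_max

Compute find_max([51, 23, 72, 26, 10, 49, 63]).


find_max([51, 23, 72, 26, 10, 49, 63]): compare 51 with find_max([23, 72, 26, 10, 49, 63])
find_max([23, 72, 26, 10, 49, 63]): compare 23 with find_max([72, 26, 10, 49, 63])
find_max([72, 26, 10, 49, 63]): compare 72 with find_max([26, 10, 49, 63])
find_max([26, 10, 49, 63]): compare 26 with find_max([10, 49, 63])
find_max([10, 49, 63]): compare 10 with find_max([49, 63])
find_max([49, 63]): compare 49 with find_max([63])
find_max([63]) = 63  (base case)
Compare 49 with 63 -> 63
Compare 10 with 63 -> 63
Compare 26 with 63 -> 63
Compare 72 with 63 -> 72
Compare 23 with 72 -> 72
Compare 51 with 72 -> 72

72


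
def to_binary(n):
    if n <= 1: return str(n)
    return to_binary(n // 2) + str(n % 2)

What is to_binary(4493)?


to_binary(4493) = to_binary(2246) + '1'
to_binary(2246) = to_binary(1123) + '0'
to_binary(1123) = to_binary(561) + '1'
to_binary(561) = to_binary(280) + '1'
to_binary(280) = to_binary(140) + '0'
to_binary(140) = to_binary(70) + '0'
to_binary(70) = to_binary(35) + '0'
to_binary(35) = to_binary(17) + '1'
to_binary(17) = to_binary(8) + '1'
to_binary(8) = to_binary(4) + '0'
to_binary(4) = to_binary(2) + '0'
to_binary(2) = to_binary(1) + '0'
to_binary(1) = '1'  (base case)
Concatenating: '1' + '0' + '0' + '0' + '1' + '1' + '0' + '0' + '0' + '1' + '1' + '0' + '1' = '1000110001101'

1000110001101
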